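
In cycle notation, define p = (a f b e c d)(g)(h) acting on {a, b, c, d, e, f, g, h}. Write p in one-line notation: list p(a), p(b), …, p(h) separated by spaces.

Image by image: a→f, b→e, c→d, d→a, e→c, f→b, g→g, h→h.
So the one-line form is f e d a c b g h.

f e d a c b g h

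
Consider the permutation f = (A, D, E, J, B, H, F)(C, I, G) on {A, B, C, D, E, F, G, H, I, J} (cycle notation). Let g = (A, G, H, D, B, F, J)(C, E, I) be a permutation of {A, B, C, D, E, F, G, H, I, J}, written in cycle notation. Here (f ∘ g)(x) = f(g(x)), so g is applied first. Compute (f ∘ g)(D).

(f ∘ g)(D) = f(g(D)). g(D) = B, then f(B) = H. So (f ∘ g)(D) = H.

H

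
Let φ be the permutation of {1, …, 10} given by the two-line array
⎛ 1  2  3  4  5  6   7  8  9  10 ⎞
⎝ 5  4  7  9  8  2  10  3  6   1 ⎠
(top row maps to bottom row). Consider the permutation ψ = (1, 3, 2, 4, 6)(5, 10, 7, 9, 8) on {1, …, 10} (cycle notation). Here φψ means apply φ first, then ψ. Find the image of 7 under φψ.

First apply φ: φ(7) = 10, then ψ(10) = 7. Thus (φψ)(7) = 7.

7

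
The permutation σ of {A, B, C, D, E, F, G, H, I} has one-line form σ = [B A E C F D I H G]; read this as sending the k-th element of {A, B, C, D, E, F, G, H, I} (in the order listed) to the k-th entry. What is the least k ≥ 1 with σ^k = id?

4

Decomposing into disjoint cycles gives cycle lengths 4, 2, 2, 1.
The order of σ is the least common multiple of its cycle lengths: lcm(4, 2, 2) = 4.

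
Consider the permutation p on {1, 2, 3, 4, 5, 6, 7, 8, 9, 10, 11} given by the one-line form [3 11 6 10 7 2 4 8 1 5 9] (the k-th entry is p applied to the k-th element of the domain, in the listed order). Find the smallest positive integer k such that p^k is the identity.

The disjoint-cycle form of p has cycle lengths 6, 4, 1.
Since disjoint cycles commute, ord(p) = lcm(6, 4) = 12.

12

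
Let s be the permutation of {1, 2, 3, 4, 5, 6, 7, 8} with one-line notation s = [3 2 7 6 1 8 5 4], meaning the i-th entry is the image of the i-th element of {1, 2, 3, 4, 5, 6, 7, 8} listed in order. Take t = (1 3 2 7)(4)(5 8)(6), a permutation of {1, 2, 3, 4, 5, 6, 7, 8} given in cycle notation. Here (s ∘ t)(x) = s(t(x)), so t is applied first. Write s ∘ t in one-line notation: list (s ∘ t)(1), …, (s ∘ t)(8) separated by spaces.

7 5 2 6 4 8 3 1

(s ∘ t)(x) = s(t(x)). Computing each image: s(t(1)) = s(3) = 7, s(t(2)) = s(7) = 5, s(t(3)) = s(2) = 2, s(t(4)) = s(4) = 6, s(t(5)) = s(8) = 4, s(t(6)) = s(6) = 8, s(t(7)) = s(1) = 3, s(t(8)) = s(5) = 1.
Hence s ∘ t = [7 5 2 6 4 8 3 1].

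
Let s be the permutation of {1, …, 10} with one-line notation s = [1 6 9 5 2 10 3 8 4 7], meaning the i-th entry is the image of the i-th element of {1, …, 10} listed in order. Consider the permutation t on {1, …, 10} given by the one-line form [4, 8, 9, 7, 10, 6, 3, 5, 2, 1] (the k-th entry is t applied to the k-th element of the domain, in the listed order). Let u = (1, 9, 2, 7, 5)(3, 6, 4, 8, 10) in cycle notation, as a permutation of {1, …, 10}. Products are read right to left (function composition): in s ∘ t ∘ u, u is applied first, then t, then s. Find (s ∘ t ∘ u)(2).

9

Apply the permutations in order: u(2) = 7, then t(7) = 3, then s(3) = 9. So (s ∘ t ∘ u)(2) = 9.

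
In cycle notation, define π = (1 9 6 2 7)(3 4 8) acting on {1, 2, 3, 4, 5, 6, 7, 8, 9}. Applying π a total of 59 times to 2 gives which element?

2 lies in the 5-cycle (1 9 6 2 7).
Powers repeat with period 5 on this cycle, and 59 mod 5 = 4, so π^59(2) = π^4(2).
Stepping 4 places around the cycle: 2 → 7 → 1 → 9 → 6.

6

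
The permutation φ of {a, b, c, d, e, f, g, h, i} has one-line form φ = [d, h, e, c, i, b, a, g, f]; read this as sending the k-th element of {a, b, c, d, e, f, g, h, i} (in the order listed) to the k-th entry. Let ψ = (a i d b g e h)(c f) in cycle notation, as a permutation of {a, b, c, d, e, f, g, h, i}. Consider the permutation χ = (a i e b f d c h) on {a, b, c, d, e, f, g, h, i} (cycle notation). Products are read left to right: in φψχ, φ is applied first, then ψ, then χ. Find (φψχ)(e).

c

Apply the permutations in order: φ(e) = i, then ψ(i) = d, then χ(d) = c. So (φψχ)(e) = c.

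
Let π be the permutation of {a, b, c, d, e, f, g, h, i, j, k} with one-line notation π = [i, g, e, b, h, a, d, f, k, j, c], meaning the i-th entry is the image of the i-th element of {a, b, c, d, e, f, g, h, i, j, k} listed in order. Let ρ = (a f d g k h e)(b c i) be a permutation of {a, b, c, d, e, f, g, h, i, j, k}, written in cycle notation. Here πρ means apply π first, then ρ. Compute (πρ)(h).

d

First apply π: π(h) = f, then ρ(f) = d. Thus (πρ)(h) = d.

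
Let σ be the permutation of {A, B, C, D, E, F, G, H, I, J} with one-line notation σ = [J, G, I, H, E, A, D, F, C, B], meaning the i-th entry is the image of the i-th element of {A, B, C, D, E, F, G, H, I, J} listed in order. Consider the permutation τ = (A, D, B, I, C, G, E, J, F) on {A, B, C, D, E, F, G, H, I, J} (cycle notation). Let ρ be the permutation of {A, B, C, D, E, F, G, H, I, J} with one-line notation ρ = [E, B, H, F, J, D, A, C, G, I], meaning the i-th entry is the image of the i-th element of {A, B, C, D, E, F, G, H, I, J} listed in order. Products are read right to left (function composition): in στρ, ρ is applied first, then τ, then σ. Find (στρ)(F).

Chase F: ρ(F) = D; τ(D) = B; σ(B) = G. Hence (στρ)(F) = G.

G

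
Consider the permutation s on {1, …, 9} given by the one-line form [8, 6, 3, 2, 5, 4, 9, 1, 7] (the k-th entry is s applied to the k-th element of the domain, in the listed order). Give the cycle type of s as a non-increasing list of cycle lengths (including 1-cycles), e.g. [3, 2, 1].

[3, 2, 2, 1, 1]

The disjoint cycles are (1 8)(2 6 4)(3)(5)(7 9), with lengths 3, 2, 2, 1, 1 in non-increasing order.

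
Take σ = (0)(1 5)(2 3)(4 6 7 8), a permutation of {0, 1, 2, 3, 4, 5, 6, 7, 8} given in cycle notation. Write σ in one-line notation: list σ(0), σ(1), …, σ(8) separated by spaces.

0 5 3 2 6 1 7 8 4

Reading each image from the cycles: 0→0, 1→5, 2→3, 3→2, 4→6, 5→1, 6→7, 7→8, 8→4.
Listing these in domain order gives 0 5 3 2 6 1 7 8 4.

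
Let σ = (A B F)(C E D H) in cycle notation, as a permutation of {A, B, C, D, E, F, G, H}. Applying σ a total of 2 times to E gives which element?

E lies in the 4-cycle (C E D H).
Stepping 2 places around the cycle: E → D → H.

H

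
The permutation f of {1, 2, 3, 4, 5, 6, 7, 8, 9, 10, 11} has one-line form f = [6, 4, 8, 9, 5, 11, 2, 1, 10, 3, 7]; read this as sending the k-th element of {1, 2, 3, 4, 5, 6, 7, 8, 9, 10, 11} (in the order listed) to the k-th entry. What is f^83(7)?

Tracing 7 → 2 → … returns to 7 after 10 steps, so 7 lies in a 10-cycle (1, 6, 11, 7, 2, 4, 9, 10, 3, 8).
On a 10-cycle, f^10 is the identity, so f^83 = f^3 there (83 ≡ 3 mod 10).
Stepping 3 places around the cycle: 7 → 2 → 4 → 9.

9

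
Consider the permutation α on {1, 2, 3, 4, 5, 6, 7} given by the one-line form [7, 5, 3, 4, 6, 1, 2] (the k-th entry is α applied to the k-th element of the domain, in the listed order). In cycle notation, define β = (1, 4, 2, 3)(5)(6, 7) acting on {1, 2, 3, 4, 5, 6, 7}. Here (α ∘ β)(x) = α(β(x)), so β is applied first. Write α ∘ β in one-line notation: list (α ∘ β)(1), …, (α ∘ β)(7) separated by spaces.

For each element, apply β then α: 1 → 4 → 4; 2 → 3 → 3; 3 → 1 → 7; 4 → 2 → 5; 5 → 5 → 6; 6 → 7 → 2; 7 → 6 → 1.
So α ∘ β in one-line form is 4 3 7 5 6 2 1.

4 3 7 5 6 2 1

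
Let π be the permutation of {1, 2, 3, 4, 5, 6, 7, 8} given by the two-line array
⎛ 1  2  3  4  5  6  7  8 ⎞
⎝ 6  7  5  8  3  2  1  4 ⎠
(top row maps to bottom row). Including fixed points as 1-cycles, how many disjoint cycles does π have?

The cycle decomposition is (1, 6, 2, 7)(3, 5)(4, 8), which has 3 cycles (counting 1-cycles).

3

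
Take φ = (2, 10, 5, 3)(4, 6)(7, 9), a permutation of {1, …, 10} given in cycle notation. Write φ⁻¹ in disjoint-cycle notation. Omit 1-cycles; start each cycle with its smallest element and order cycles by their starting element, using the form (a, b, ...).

Inverting a permutation written in cycle notation just reverses the order within every cycle.
After reversing and putting each cycle's least element first, φ⁻¹ = (2, 3, 5, 10)(4, 6)(7, 9).

(2, 3, 5, 10)(4, 6)(7, 9)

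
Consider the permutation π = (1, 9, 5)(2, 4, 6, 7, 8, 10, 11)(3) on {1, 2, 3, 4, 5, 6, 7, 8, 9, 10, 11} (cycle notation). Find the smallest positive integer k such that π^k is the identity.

21

The cycle type of π is (7, 3, 1).
The order is lcm(7, 3) = 21.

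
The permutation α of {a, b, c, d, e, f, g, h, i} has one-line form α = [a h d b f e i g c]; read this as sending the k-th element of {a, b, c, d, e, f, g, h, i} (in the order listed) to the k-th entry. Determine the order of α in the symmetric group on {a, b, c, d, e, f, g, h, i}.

Writing α as disjoint cycles, the cycle lengths are 6, 2, 1.
The order of α is the least common multiple of its cycle lengths: lcm(6, 2) = 6.

6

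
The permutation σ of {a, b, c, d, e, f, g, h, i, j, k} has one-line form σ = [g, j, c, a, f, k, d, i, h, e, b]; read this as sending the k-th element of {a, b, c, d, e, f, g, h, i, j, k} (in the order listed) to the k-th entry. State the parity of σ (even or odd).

In disjoint-cycle form the cycle lengths are 5, 3, 2, 1.
A cycle of length ℓ contributes ℓ−1 transpositions, so σ is a product of 4 + 2 + 1 = 7 transpositions — odd.

odd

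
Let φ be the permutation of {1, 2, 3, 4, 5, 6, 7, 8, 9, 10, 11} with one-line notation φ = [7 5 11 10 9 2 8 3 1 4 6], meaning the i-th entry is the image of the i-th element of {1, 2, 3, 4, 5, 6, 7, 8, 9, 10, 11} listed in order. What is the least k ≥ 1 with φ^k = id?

18

Decomposing into disjoint cycles gives cycle lengths 9, 2.
The order is lcm(9, 2) = 18.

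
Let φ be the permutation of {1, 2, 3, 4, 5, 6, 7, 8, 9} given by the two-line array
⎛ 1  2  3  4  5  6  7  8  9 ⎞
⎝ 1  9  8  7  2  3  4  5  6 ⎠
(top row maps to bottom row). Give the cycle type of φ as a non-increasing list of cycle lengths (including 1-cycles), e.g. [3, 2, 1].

The disjoint cycles are (1)(2, 9, 6, 3, 8, 5)(4, 7), with lengths 6, 2, 1 in non-increasing order.

[6, 2, 1]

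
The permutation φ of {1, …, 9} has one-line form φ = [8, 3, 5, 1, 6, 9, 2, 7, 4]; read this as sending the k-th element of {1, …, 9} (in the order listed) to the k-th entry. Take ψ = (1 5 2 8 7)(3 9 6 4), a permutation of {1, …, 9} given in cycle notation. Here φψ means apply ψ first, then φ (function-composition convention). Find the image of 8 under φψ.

2

First apply ψ: ψ(8) = 7, then φ(7) = 2. Thus (φψ)(8) = 2.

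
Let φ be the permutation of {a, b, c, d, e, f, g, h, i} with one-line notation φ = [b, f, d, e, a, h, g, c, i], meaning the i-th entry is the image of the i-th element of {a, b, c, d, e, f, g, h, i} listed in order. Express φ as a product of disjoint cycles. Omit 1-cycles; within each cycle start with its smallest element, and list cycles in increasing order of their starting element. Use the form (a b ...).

From a: a → b → f → h → c → d → e → a, closing the cycle (a b f h c d e).
Continuing from each remaining unvisited element yields (a b f h c d e).

(a b f h c d e)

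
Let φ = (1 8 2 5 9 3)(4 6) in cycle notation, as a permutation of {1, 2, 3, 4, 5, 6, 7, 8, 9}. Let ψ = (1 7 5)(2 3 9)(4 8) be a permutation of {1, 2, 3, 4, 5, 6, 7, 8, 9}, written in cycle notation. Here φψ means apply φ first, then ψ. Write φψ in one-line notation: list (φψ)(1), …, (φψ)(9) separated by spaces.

For each element, apply φ then ψ: 1 → 8 → 4; 2 → 5 → 1; 3 → 1 → 7; 4 → 6 → 6; 5 → 9 → 2; 6 → 4 → 8; 7 → 7 → 5; 8 → 2 → 3; 9 → 3 → 9.
Collecting the images, φψ = [4 1 7 6 2 8 5 3 9].

4 1 7 6 2 8 5 3 9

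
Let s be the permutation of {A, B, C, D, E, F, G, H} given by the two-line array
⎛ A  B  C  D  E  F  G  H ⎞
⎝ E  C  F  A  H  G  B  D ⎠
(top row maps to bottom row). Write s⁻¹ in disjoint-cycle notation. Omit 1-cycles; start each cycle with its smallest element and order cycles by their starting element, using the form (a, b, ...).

The cycle decomposition of s is (A, E, H, D)(B, C, F, G).
The inverse reverses every cycle; in canonical form, s⁻¹ = (A, D, H, E)(B, G, F, C).

(A, D, H, E)(B, G, F, C)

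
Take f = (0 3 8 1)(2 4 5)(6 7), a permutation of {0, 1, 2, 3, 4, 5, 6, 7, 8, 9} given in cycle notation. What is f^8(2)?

2 lies in the 3-cycle (2 4 5).
Since the cycle has length 3, f^8 acts on it the same as f^2 (8 mod 3 = 2).
Stepping 2 places around the cycle: 2 → 4 → 5.

5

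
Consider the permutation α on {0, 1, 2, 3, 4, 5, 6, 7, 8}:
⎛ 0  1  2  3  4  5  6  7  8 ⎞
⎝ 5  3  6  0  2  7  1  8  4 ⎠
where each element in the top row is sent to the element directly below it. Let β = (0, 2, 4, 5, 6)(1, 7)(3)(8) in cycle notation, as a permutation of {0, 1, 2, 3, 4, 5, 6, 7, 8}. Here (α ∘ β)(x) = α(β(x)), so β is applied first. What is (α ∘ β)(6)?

First apply β: β(6) = 0, then α(0) = 5. Thus (α ∘ β)(6) = 5.

5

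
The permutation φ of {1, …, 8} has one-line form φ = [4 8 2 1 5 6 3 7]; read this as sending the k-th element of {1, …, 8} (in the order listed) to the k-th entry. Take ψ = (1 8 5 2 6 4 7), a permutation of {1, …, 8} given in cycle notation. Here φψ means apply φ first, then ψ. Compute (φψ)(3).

(φψ)(3) = ψ(φ(3)). φ(3) = 2, then ψ(2) = 6. So (φψ)(3) = 6.

6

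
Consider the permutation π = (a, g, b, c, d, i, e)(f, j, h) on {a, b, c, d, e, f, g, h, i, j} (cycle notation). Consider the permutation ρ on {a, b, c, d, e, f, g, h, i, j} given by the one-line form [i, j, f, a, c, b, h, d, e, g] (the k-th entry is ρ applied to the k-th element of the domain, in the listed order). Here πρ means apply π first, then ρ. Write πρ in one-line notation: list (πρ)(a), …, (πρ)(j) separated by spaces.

(πρ)(x) = ρ(π(x)). Computing each image: ρ(π(a)) = ρ(g) = h, ρ(π(b)) = ρ(c) = f, ρ(π(c)) = ρ(d) = a, ρ(π(d)) = ρ(i) = e, ρ(π(e)) = ρ(a) = i, ρ(π(f)) = ρ(j) = g, ρ(π(g)) = ρ(b) = j, ρ(π(h)) = ρ(f) = b, ρ(π(i)) = ρ(e) = c, ρ(π(j)) = ρ(h) = d.
Hence πρ = [h f a e i g j b c d].

h f a e i g j b c d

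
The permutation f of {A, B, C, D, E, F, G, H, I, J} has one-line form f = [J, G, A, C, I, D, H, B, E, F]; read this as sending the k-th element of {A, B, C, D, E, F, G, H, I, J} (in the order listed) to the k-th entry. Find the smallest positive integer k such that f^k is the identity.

30

Decomposing into disjoint cycles gives cycle lengths 5, 3, 2.
The order is lcm(5, 3, 2) = 30.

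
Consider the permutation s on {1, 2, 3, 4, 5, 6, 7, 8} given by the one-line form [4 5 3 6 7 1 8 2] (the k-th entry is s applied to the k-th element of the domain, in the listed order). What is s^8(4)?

Tracing 4 → 6 → … returns to 4 after 3 steps, so 4 lies in a 3-cycle (1 4 6).
On a 3-cycle, s^3 is the identity, so s^8 = s^2 there (8 ≡ 2 mod 3).
Stepping 2 places around the cycle: 4 → 6 → 1.

1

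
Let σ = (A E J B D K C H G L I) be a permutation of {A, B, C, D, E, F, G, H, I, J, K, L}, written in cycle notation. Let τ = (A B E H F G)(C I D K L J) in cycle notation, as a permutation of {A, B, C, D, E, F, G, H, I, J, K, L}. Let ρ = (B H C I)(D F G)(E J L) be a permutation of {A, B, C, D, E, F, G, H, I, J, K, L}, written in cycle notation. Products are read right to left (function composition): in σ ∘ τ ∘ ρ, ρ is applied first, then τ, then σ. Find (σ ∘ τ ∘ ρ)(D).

L

Chase D: ρ(D) = F; τ(F) = G; σ(G) = L. Hence (σ ∘ τ ∘ ρ)(D) = L.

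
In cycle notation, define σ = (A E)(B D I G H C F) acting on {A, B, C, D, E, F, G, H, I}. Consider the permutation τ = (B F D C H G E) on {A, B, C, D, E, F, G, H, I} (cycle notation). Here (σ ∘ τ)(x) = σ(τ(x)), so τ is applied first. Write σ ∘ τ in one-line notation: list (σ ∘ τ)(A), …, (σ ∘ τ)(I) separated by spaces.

E B C F D I A H G

For each element, apply τ then σ: A → A → E; B → F → B; C → H → C; D → C → F; E → B → D; F → D → I; G → E → A; H → G → H; I → I → G.
Collecting the images, σ ∘ τ = [E B C F D I A H G].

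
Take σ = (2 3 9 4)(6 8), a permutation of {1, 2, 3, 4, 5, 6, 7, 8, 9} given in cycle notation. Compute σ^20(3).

3

3 lies in the 4-cycle (2 3 9 4).
On a 4-cycle, σ^4 is the identity, so σ^20 = σ^0 there (20 ≡ 0 mod 4).
So σ^20(3) = 3.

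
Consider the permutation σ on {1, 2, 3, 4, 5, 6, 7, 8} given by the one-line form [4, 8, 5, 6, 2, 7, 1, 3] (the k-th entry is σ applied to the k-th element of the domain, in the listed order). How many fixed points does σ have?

0

No element satisfies σ(x) = x, so there are 0 fixed points.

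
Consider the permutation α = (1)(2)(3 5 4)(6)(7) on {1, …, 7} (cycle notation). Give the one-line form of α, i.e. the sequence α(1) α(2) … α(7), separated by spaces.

Reading each image from the cycles: 1↦1, 2↦2, 3↦5, 4↦3, 5↦4, 6↦6, 7↦7.
So the one-line form is 1 2 5 3 4 6 7.

1 2 5 3 4 6 7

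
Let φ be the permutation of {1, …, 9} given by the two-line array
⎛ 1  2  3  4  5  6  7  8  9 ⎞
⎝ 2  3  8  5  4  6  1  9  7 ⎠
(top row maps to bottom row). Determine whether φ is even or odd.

In disjoint-cycle form the cycle lengths are 6, 2, 1.
A cycle of length ℓ contributes ℓ−1 transpositions, so φ is a product of 5 + 1 = 6 transpositions — even.

even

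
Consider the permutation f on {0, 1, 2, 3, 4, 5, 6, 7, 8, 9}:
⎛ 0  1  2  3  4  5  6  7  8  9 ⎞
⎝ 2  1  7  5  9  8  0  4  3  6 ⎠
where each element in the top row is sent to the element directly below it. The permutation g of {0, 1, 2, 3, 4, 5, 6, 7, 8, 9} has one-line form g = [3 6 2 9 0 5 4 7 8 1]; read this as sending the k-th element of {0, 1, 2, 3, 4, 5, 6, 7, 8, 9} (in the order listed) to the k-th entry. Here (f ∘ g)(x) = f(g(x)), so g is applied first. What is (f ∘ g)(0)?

First apply g: g(0) = 3, then f(3) = 5. Thus (f ∘ g)(0) = 5.

5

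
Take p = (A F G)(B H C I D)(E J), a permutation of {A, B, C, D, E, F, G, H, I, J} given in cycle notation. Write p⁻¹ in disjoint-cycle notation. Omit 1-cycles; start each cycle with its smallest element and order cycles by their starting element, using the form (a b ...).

Inverting a permutation written in cycle notation just reverses the order within every cycle.
Reversing each cycle of p and rotating so the smallest element leads gives (A G F)(B D I C H)(E J).

(A G F)(B D I C H)(E J)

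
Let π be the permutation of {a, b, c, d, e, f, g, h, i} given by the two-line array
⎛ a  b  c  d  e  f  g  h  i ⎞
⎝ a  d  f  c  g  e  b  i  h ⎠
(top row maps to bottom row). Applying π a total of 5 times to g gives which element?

e

Tracing g → b → … returns to g after 6 steps, so g lies in a 6-cycle (b d c f e g).
Advancing 5 steps from g: g → b → d → c → f → e.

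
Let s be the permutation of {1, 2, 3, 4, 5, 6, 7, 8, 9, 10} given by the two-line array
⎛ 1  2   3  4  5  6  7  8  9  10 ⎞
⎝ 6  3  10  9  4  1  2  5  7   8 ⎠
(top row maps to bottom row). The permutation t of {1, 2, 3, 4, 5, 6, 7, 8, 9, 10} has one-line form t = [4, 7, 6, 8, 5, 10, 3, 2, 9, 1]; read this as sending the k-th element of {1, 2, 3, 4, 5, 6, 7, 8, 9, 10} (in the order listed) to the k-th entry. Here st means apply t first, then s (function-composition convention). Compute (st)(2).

First apply t: t(2) = 7, then s(7) = 2. Thus (st)(2) = 2.

2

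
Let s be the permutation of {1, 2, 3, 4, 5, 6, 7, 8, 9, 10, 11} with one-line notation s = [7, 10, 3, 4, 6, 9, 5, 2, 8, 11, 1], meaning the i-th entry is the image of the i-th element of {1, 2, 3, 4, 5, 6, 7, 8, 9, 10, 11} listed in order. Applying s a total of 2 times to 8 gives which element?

10

Tracing 8 → 2 → … returns to 8 after 9 steps, so 8 lies in a 9-cycle (1, 7, 5, 6, 9, 8, 2, 10, 11).
Advancing 2 steps from 8: 8 → 2 → 10.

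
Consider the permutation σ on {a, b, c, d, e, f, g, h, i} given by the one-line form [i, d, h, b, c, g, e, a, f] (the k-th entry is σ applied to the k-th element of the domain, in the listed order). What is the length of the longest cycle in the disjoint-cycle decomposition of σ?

Decomposing into disjoint cycles gives (a i f g e c h)(b d); the longest has length 7.

7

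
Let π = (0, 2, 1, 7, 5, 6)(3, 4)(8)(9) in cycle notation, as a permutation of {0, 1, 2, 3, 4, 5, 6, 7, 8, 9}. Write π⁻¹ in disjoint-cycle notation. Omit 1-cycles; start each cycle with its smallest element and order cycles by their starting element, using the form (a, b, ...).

Inverting a permutation written in cycle notation just reverses the order within every cycle.
Reversing each cycle of π and rotating so the smallest element leads gives (0, 6, 5, 7, 1, 2)(3, 4).

(0, 6, 5, 7, 1, 2)(3, 4)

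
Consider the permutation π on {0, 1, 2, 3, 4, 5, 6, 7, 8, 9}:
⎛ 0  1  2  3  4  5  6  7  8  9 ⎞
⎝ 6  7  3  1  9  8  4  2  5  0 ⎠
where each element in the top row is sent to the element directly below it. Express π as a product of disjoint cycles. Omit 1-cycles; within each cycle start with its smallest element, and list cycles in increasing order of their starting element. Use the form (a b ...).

(0 6 4 9)(1 7 2 3)(5 8)

Start at 0 and follow images: 0 → 6 → 4 → 9 → 0, giving the cycle (0 6 4 9).
Continuing from each remaining unvisited element yields (0 6 4 9)(1 7 2 3)(5 8).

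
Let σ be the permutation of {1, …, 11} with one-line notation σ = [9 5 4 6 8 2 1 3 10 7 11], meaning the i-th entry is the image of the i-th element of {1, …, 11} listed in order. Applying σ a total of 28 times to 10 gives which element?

10

Tracing 10 → 7 → … returns to 10 after 4 steps, so 10 lies in a 4-cycle (1, 9, 10, 7).
On a 4-cycle, σ^4 is the identity, so σ^28 = σ^0 there (28 ≡ 0 mod 4).
So σ^28(10) = 10.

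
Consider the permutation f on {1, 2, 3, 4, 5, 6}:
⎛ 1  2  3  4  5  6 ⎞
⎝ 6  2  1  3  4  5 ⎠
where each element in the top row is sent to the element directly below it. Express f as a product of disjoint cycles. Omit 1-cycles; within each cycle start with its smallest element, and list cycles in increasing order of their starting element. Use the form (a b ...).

(1 6 5 4 3)

Iterating f from 1 gives 1 → 6 → 5 → 4 → 3 → 1; that is the 5-cycle (1 6 5 4 3).
Continuing from each remaining unvisited element yields (1 6 5 4 3).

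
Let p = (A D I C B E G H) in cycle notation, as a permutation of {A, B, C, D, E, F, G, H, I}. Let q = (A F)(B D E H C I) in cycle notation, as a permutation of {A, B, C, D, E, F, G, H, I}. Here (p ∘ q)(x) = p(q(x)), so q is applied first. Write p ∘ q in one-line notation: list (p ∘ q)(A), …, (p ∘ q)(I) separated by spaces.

F I C G A D H B E

Chase each element through q then p: A → F → F; B → D → I; C → I → C; D → E → G; E → H → A; F → A → D; G → G → H; H → C → B; I → B → E.
Collecting the images, p ∘ q = [F I C G A D H B E].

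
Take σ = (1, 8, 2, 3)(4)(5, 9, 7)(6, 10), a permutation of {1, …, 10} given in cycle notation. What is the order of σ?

The cycle type of σ is (4, 3, 2, 1).
Since disjoint cycles commute, ord(σ) = lcm(4, 3, 2) = 12.

12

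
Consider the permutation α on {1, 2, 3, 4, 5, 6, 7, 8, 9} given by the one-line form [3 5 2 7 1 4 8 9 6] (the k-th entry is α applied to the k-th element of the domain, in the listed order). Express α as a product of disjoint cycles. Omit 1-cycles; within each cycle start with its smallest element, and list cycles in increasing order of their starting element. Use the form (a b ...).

(1 3 2 5)(4 7 8 9 6)

Start at 1 and follow images: 1 → 3 → 2 → 5 → 1, giving the cycle (1 3 2 5).
Continuing from each remaining unvisited element yields (1 3 2 5)(4 7 8 9 6).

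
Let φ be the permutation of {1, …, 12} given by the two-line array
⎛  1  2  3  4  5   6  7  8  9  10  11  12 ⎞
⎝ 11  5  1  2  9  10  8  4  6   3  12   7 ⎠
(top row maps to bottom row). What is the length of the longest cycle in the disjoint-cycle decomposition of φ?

Decomposing into disjoint cycles gives (1 11 12 7 8 4 2 5 9 6 10 3); the longest has length 12.

12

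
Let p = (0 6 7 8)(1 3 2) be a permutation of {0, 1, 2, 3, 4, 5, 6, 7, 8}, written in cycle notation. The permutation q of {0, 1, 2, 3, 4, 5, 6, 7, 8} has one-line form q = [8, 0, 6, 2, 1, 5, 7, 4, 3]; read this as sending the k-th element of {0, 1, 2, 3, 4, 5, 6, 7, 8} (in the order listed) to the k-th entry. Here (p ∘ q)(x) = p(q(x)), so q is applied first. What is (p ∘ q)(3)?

First apply q: q(3) = 2, then p(2) = 1. Thus (p ∘ q)(3) = 1.

1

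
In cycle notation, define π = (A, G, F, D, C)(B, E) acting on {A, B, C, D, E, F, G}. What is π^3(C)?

C lies in the 5-cycle (A, G, F, D, C).
Stepping 3 places around the cycle: C → A → G → F.

F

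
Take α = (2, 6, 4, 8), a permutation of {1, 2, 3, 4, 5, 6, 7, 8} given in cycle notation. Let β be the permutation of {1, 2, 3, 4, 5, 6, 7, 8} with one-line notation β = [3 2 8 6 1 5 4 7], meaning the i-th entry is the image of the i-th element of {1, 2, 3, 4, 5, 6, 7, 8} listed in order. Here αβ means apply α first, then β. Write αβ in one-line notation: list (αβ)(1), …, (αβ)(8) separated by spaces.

Chase each element through α then β: 1 → 1 → 3; 2 → 6 → 5; 3 → 3 → 8; 4 → 8 → 7; 5 → 5 → 1; 6 → 4 → 6; 7 → 7 → 4; 8 → 2 → 2.
So αβ in one-line form is 3 5 8 7 1 6 4 2.

3 5 8 7 1 6 4 2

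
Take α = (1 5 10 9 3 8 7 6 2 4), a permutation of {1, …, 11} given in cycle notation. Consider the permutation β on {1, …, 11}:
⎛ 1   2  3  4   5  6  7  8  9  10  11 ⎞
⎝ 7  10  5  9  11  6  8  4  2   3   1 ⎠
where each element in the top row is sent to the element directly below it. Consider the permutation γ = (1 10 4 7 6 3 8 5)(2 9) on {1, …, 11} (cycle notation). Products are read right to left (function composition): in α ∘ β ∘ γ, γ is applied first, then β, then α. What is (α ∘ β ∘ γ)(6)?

10

(α ∘ β ∘ γ)(6) = α(β(γ(6))). γ(6) = 3, then β(3) = 5, then α(5) = 10, so the result is 10.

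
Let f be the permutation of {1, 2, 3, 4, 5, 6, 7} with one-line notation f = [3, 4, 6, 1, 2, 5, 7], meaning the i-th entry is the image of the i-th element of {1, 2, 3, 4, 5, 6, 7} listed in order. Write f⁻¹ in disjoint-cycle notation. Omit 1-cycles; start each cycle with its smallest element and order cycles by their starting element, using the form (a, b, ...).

The cycle decomposition of f is (1, 3, 6, 5, 2, 4).
Reversing each cycle (and rotating so the smallest element leads) gives f⁻¹ = (1, 4, 2, 5, 6, 3).

(1, 4, 2, 5, 6, 3)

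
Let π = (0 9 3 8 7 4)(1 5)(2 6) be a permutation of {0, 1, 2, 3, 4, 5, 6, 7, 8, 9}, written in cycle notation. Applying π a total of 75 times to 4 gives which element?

3

4 lies in the 6-cycle (0 9 3 8 7 4).
Powers repeat with period 6 on this cycle, and 75 mod 6 = 3, so π^75(4) = π^3(4).
Advancing 3 steps from 4: 4 → 0 → 9 → 3.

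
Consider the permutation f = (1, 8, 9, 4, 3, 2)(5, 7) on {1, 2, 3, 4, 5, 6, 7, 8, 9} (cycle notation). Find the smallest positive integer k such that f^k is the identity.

The disjoint cycles have lengths 6, 2, 1.
Since disjoint cycles commute, ord(f) = lcm(6, 2) = 6.

6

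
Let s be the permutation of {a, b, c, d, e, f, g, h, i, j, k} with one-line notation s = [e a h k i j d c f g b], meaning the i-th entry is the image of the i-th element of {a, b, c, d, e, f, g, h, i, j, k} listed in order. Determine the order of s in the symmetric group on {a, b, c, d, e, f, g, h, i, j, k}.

Writing s as disjoint cycles, the cycle lengths are 9, 2.
Since disjoint cycles commute, ord(s) = lcm(9, 2) = 18.

18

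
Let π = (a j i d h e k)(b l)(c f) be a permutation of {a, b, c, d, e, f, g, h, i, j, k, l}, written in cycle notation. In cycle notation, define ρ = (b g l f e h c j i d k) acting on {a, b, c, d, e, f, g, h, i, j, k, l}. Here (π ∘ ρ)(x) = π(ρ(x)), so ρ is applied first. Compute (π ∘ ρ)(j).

d

(π ∘ ρ)(j) = π(ρ(j)). ρ(j) = i, then π(i) = d. So (π ∘ ρ)(j) = d.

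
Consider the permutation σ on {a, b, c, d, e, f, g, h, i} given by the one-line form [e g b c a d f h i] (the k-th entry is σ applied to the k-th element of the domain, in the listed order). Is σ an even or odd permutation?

In disjoint-cycle form the cycle lengths are 5, 2, 1, 1.
A cycle is odd iff its length is even; σ has 1 even-length cycle, so sgn(σ) = (−1)^1 and σ is odd.

odd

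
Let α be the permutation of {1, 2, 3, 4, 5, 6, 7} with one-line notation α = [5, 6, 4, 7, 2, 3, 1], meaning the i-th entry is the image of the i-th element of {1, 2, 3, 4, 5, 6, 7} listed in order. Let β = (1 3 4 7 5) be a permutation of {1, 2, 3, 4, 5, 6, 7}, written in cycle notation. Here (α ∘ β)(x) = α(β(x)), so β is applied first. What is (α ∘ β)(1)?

4

β(1) = 3, then α(3) = 4; composing gives (α ∘ β)(1) = 4.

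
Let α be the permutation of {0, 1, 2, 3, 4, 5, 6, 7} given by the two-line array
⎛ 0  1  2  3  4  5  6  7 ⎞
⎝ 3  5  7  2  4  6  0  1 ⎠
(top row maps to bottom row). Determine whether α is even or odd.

In disjoint-cycle form the cycle lengths are 7, 1.
A cycle of length ℓ contributes ℓ−1 transpositions, so α is a product of 6 transpositions — even.

even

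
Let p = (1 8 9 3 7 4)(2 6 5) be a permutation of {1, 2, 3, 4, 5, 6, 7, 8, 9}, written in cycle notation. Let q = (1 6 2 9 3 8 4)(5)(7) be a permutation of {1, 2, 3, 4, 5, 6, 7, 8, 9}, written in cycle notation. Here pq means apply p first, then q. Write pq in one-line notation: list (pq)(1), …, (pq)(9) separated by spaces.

4 2 7 6 9 5 1 3 8

Chase each element through p then q: 1 → 8 → 4; 2 → 6 → 2; 3 → 7 → 7; 4 → 1 → 6; 5 → 2 → 9; 6 → 5 → 5; 7 → 4 → 1; 8 → 9 → 3; 9 → 3 → 8.
So pq in one-line form is 4 2 7 6 9 5 1 3 8.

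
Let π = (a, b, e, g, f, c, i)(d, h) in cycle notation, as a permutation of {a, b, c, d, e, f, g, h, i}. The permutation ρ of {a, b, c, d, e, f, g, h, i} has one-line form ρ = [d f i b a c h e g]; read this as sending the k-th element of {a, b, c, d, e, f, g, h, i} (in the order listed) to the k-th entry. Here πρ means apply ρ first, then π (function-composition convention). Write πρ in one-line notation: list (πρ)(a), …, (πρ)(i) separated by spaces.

For each element, apply ρ then π: a → d → h; b → f → c; c → i → a; d → b → e; e → a → b; f → c → i; g → h → d; h → e → g; i → g → f.
So πρ in one-line form is h c a e b i d g f.

h c a e b i d g f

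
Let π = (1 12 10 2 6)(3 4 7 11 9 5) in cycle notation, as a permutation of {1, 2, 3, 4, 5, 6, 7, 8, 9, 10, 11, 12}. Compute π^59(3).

3 lies in the 6-cycle (3 4 7 11 9 5).
Powers repeat with period 6 on this cycle, and 59 mod 6 = 5, so π^59(3) = π^5(3).
Stepping 5 places around the cycle: 3 → 4 → 7 → 11 → 9 → 5.

5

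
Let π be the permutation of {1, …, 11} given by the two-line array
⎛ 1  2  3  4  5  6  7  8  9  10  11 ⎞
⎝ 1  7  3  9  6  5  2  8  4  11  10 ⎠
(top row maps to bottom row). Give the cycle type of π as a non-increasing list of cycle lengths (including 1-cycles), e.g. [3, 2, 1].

[2, 2, 2, 2, 1, 1, 1]

The disjoint cycles are (1)(2, 7)(3)(4, 9)(5, 6)(8)(10, 11), with lengths 2, 2, 2, 2, 1, 1, 1 in non-increasing order.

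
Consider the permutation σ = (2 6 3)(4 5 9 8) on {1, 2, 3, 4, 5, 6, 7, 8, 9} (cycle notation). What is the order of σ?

12

The disjoint cycles have lengths 4, 3, 1, 1.
Since disjoint cycles commute, ord(σ) = lcm(4, 3) = 12.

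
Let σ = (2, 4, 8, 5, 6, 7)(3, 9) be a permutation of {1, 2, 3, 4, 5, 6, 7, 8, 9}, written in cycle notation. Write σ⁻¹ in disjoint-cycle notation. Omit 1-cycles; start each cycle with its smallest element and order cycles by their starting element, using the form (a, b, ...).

(2, 7, 6, 5, 8, 4)(3, 9)

The inverse reverses each cycle.
After reversing and putting each cycle's least element first, σ⁻¹ = (2, 7, 6, 5, 8, 4)(3, 9).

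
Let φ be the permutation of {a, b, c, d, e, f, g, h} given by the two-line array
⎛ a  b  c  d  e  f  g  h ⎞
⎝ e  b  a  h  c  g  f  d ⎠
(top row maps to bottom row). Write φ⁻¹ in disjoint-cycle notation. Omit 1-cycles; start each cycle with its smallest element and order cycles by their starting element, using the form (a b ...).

(a c e)(d h)(f g)

First write φ in disjoint cycles: (a e c)(d h)(f g).
Reversing each cycle (and rotating so the smallest element leads) gives φ⁻¹ = (a c e)(d h)(f g).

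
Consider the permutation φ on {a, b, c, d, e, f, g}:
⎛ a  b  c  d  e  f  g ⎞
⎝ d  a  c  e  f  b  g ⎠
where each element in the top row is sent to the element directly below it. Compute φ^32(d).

f

Tracing d → e → … returns to d after 5 steps, so d lies in a 5-cycle (a, d, e, f, b).
Powers repeat with period 5 on this cycle, and 32 mod 5 = 2, so φ^32(d) = φ^2(d).
Advancing 2 steps from d: d → e → f.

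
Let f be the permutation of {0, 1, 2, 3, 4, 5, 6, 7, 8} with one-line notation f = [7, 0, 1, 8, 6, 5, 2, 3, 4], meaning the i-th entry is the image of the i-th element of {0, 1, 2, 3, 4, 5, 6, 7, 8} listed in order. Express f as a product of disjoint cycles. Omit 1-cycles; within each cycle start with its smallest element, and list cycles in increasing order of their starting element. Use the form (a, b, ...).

(0, 7, 3, 8, 4, 6, 2, 1)

Iterating f from 0 gives 0 → 7 → 3 → 8 → 4 → 6 → 2 → 1 → 0; that is the 8-cycle (0, 7, 3, 8, 4, 6, 2, 1).
Continuing from each remaining unvisited element yields (0, 7, 3, 8, 4, 6, 2, 1).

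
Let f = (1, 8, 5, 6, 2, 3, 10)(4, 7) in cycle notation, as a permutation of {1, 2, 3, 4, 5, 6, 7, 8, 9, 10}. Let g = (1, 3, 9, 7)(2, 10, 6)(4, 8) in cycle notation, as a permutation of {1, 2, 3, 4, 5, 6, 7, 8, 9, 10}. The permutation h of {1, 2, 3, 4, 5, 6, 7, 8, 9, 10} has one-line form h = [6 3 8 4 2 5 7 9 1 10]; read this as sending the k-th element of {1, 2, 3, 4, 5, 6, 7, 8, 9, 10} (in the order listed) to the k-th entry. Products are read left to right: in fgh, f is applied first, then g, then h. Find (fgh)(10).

Chase 10: f(10) = 1; g(1) = 3; h(3) = 8. Hence (fgh)(10) = 8.

8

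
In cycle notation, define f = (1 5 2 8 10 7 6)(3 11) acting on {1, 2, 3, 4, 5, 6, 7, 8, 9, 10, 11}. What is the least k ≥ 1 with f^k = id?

The cycle type of f is (7, 2, 1, 1).
Since disjoint cycles commute, ord(f) = lcm(7, 2) = 14.

14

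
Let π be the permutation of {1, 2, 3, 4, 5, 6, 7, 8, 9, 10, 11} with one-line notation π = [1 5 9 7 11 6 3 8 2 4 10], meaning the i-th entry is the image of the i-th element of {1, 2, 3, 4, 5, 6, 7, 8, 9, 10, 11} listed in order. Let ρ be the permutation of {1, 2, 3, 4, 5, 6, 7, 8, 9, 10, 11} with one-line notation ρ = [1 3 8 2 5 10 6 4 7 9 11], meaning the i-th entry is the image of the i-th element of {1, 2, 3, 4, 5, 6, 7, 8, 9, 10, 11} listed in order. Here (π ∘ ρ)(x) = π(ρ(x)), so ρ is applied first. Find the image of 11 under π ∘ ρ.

(π ∘ ρ)(11) = π(ρ(11)). ρ(11) = 11, then π(11) = 10. So (π ∘ ρ)(11) = 10.

10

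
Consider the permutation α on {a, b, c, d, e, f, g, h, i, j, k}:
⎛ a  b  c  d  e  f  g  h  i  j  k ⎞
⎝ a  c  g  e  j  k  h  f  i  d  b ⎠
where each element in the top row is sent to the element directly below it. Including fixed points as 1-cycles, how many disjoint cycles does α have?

The cycle decomposition is (a)(b c g h f k)(d e j)(i), which has 4 cycles (counting 1-cycles).

4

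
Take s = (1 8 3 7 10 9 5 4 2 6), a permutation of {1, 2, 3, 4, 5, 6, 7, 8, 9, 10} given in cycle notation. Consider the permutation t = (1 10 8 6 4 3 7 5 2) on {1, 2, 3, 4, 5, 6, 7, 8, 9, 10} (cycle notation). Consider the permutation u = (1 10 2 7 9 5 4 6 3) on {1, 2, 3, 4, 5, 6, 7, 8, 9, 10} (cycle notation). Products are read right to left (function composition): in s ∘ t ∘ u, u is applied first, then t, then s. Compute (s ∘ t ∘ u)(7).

5

Apply the permutations in order: u(7) = 9, then t(9) = 9, then s(9) = 5. So (s ∘ t ∘ u)(7) = 5.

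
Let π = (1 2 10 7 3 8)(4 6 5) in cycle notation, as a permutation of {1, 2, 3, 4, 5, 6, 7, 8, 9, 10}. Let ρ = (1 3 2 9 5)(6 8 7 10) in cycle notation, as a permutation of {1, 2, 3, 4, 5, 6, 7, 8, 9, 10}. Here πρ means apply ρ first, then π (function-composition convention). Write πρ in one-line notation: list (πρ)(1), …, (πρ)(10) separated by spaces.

(πρ)(x) = π(ρ(x)). Computing each image: π(ρ(1)) = π(3) = 8, π(ρ(2)) = π(9) = 9, π(ρ(3)) = π(2) = 10, π(ρ(4)) = π(4) = 6, π(ρ(5)) = π(1) = 2, π(ρ(6)) = π(8) = 1, π(ρ(7)) = π(10) = 7, π(ρ(8)) = π(7) = 3, π(ρ(9)) = π(5) = 4, π(ρ(10)) = π(6) = 5.
Hence πρ = [8 9 10 6 2 1 7 3 4 5].

8 9 10 6 2 1 7 3 4 5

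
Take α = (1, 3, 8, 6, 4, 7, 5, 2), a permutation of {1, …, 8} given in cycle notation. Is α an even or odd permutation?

odd

The cycle lengths are 8.
A cycle is odd iff its length is even; α has 1 even-length cycle, so sgn(α) = (−1)^1 and α is odd.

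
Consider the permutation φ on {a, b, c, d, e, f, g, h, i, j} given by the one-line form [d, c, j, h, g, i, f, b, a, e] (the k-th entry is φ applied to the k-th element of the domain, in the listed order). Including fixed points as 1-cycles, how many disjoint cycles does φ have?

1

The cycle decomposition is (a d h b c j e g f i), which has 1 cycle (counting 1-cycles).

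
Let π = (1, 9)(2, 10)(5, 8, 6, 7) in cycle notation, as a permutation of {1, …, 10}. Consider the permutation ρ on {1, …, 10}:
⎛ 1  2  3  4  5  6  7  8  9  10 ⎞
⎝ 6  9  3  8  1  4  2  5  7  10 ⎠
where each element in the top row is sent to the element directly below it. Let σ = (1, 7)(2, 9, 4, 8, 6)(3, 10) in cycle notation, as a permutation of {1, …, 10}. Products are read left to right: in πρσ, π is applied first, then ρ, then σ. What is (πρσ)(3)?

10

Apply the permutations in order: π(3) = 3, then ρ(3) = 3, then σ(3) = 10. So (πρσ)(3) = 10.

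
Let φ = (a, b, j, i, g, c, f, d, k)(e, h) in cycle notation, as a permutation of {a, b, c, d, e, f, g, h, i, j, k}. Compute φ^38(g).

f

g lies in the 9-cycle (a, b, j, i, g, c, f, d, k).
Powers repeat with period 9 on this cycle, and 38 mod 9 = 2, so φ^38(g) = φ^2(g).
Advancing 2 steps from g: g → c → f.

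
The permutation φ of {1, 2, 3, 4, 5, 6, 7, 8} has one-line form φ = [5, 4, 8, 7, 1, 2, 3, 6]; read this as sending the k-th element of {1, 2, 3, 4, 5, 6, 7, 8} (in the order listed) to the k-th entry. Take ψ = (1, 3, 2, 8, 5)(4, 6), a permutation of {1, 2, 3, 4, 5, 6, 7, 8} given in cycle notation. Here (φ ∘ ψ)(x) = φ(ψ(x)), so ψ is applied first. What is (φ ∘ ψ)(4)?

2

(φ ∘ ψ)(4) = φ(ψ(4)). ψ(4) = 6, then φ(6) = 2. So (φ ∘ ψ)(4) = 2.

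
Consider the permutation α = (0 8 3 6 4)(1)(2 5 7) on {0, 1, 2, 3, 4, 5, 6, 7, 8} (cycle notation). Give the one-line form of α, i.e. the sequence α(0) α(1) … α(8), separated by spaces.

8 1 5 6 0 7 4 2 3

Reading each image from the cycles: 0↦8, 1↦1, 2↦5, 3↦6, 4↦0, 5↦7, 6↦4, 7↦2, 8↦3.
So the one-line form is 8 1 5 6 0 7 4 2 3.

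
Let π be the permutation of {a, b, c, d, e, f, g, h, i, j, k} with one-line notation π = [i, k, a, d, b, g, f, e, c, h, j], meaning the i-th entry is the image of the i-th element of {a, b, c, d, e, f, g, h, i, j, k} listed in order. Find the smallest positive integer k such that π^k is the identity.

30

The disjoint-cycle form of π has cycle lengths 5, 3, 2, 1.
The order of π is the least common multiple of its cycle lengths: lcm(5, 3, 2) = 30.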